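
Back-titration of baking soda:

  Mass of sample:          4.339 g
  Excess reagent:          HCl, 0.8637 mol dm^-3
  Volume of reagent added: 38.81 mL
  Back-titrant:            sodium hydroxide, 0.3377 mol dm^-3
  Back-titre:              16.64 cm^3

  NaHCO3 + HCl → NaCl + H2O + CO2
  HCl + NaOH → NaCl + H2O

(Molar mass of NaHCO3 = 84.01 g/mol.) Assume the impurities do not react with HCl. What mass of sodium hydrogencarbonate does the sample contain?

2.344 g

n(HCl) added = 0.03881 × 0.8637 = 0.03352 mol
n(NaOH) used in back-titration = 0.01664 × 0.3377 = 5.619 × 10^-3 mol
n(HCl) left over = 5.619 × 10^-3 mol (1:1 ratio)
n(HCl) consumed by analyte = 0.03352 − 5.619 × 10^-3 = 0.02790 mol
n(NaHCO3) = 0.02790 mol (1:1 ratio)
mass of NaHCO3 = 0.02790 × 84.01 = 2.344 g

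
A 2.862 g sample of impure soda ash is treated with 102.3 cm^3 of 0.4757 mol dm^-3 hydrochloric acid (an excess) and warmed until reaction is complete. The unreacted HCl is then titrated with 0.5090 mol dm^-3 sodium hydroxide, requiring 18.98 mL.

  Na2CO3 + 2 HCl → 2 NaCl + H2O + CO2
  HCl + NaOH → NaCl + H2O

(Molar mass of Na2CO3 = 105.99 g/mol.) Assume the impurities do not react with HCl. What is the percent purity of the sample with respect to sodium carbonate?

72.22 %

n(HCl) added = 0.1023 × 0.4757 = 0.04866 mol
n(NaOH) used in back-titration = 0.01898 × 0.5090 = 9.661 × 10^-3 mol
n(HCl) left over = 9.661 × 10^-3 mol (1:1 ratio)
n(HCl) consumed by analyte = 0.04866 − 9.661 × 10^-3 = 0.03900 mol
From the 1:2 ratio, n(Na2CO3) = 1/2 × 0.03900 = 0.01950 mol
mass of Na2CO3 = 0.01950 × 105.99 = 2.067 g
% Na2CO3 = 2.067 / 2.862 × 100 = 72.22 %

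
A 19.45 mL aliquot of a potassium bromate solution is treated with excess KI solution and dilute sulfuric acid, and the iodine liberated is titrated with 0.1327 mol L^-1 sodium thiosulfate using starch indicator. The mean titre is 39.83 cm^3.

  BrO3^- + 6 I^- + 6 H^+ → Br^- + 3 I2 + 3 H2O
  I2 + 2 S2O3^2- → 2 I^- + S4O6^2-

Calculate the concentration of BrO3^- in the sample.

n(S2O3^2-) = 0.03983 × 0.1327 = 5.285 × 10^-3 mol
n(I2) = n(S2O3^2-)/2 = 2.643 × 10^-3 mol
From the 1:3 ratio, n(BrO3^-) in the aliquot = 1/3 × 2.643 × 10^-3 = 8.809 × 10^-4 mol
[BrO3^-] = 8.809 × 10^-4 / 0.01945 = 0.04529 mol/L

0.04529 mol/L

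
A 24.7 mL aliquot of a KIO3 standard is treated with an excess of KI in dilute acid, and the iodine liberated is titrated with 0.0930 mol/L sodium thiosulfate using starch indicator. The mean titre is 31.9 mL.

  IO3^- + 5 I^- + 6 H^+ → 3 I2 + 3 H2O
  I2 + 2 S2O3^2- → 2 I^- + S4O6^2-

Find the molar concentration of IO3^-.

0.0200 mol/L

n(S2O3^2-) = 0.0319 × 0.0930 = 2.97 × 10^-3 mol
n(I2) = n(S2O3^2-)/2 = 1.48 × 10^-3 mol
From the 1:3 ratio, n(IO3^-) in the aliquot = 1/3 × 1.48 × 10^-3 = 4.94 × 10^-4 mol
[IO3^-] = 4.94 × 10^-4 / 0.0247 = 0.0200 mol/L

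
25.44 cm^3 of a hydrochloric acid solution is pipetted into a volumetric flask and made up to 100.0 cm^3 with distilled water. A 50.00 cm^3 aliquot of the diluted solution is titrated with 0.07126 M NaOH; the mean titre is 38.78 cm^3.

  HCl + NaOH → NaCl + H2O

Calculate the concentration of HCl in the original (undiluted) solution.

0.2173 M

n(NaOH) = 0.03878 × 0.07126 = 2.763 × 10^-3 mol
n(HCl) in the aliquot = 2.763 × 10^-3 mol (1:1 ratio)
[HCl]_dilute = 2.763 × 10^-3 / 0.05000 = 0.05527 mol/L
Dilution factor = 100.0 / 25.44 = 3.931
[HCl]_stock = 0.05527 × 3.931 = 0.2173 mol/L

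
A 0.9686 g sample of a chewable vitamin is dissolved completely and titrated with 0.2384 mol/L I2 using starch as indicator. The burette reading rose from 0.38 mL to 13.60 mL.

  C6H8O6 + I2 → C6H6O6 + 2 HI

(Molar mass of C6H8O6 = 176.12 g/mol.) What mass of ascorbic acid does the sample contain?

0.5551 g

n(I2) = 0.01322 L × 0.2384 mol/L = 3.152 × 10^-3 mol
n(C6H8O6) = 3.152 × 10^-3 mol (1:1 ratio)
mass of C6H8O6 = 3.152 × 10^-3 × 176.12 g/mol = 0.5551 g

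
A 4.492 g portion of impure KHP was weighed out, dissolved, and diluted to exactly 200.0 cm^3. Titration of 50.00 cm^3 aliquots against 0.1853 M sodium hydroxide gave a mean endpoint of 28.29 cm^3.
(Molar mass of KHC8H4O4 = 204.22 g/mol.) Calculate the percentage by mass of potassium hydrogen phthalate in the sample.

95.33 %

KHC8H4O4 + NaOH → KNaC8H4O4 + H2O
n(NaOH) per titration = 0.02829 × 0.1853 = 5.242 × 10^-3 mol
n(KHC8H4O4) in each aliquot = 5.242 × 10^-3 mol (1:1 ratio)
n(KHC8H4O4) in the whole flask = 5.242 × 10^-3 × 200.0/50.00 = 0.02097 mol
mass of KHC8H4O4 = 0.02097 × 204.22 = 4.282 g
% KHC8H4O4 = 4.282 / 4.492 × 100 = 95.33 %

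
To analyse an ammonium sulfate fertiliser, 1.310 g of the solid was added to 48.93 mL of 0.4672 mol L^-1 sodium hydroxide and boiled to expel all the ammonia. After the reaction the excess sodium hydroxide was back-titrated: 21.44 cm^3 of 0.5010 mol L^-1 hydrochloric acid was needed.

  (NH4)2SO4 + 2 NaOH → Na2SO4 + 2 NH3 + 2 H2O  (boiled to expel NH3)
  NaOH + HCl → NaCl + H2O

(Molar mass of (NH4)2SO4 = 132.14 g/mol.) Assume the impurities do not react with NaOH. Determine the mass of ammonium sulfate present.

0.8007 g

n(NaOH) added = 0.04893 × 0.4672 = 0.02286 mol
n(HCl) used in back-titration = 0.02144 × 0.5010 = 0.01074 mol
n(NaOH) left over = 0.01074 mol (1:1 ratio)
n(NaOH) consumed by analyte = 0.02286 − 0.01074 = 0.01212 mol
From the 1:2 ratio, n((NH4)2SO4) = 1/2 × 0.01212 = 6.059 × 10^-3 mol
mass of (NH4)2SO4 = 6.059 × 10^-3 × 132.14 = 0.8007 g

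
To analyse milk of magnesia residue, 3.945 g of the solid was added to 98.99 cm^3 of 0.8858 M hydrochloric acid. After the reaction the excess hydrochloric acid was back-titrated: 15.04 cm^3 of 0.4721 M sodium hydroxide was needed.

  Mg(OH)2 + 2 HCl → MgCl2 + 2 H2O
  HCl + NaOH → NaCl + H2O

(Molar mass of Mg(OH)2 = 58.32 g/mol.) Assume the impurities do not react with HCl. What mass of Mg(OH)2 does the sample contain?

n(HCl) added = 0.09899 × 0.8858 = 0.08769 mol
n(NaOH) used in back-titration = 0.01504 × 0.4721 = 7.100 × 10^-3 mol
n(HCl) left over = 7.100 × 10^-3 mol (1:1 ratio)
n(HCl) consumed by analyte = 0.08769 − 7.100 × 10^-3 = 0.08058 mol
From the 1:2 ratio, n(Mg(OH)2) = 1/2 × 0.08058 = 0.04029 mol
mass of Mg(OH)2 = 0.04029 × 58.32 = 2.350 g

2.350 g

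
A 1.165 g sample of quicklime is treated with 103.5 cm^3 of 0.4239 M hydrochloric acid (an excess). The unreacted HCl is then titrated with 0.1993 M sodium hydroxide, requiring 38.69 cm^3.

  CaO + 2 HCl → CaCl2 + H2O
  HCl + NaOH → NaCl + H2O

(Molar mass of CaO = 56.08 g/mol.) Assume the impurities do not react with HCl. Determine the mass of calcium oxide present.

n(HCl) added = 0.1035 × 0.4239 = 0.04387 mol
n(NaOH) used in back-titration = 0.03869 × 0.1993 = 7.711 × 10^-3 mol
n(HCl) left over = 7.711 × 10^-3 mol (1:1 ratio)
n(HCl) consumed by analyte = 0.04387 − 7.711 × 10^-3 = 0.03616 mol
From the 1:2 ratio, n(CaO) = 1/2 × 0.03616 = 0.01808 mol
mass of CaO = 0.01808 × 56.08 = 1.014 g

1.014 g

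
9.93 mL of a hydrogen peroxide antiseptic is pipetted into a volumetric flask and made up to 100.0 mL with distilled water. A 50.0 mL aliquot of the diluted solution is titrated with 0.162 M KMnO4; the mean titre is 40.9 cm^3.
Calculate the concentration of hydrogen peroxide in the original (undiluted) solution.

3.34 M

2 MnO4^- + 5 H2O2 + 6 H^+ → 2 Mn^2+ + 5 O2 + 8 H2O
n(KMnO4) = 0.0409 × 0.162 = 6.63 × 10^-3 mol
From the 5:2 ratio, n(H2O2) in the aliquot = 5/2 × 6.63 × 10^-3 = 0.0166 mol
[H2O2]_dilute = 0.0166 / 0.0500 = 0.331 mol/L
Dilution factor = 100.0 / 9.93 = 10.07
[H2O2]_stock = 0.331 × 10.07 = 3.34 mol/L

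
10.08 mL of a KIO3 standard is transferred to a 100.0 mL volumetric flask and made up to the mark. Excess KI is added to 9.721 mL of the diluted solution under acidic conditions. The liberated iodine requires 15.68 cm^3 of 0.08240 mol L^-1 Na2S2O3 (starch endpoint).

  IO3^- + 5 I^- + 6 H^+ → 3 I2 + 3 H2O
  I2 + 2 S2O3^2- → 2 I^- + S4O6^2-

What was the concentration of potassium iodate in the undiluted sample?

n(S2O3^2-) = 0.01568 × 0.08240 = 1.292 × 10^-3 mol
n(I2) = n(S2O3^2-)/2 = 6.460 × 10^-4 mol
From the 1:3 ratio, n(IO3^-) in the aliquot = 1/3 × 6.460 × 10^-4 = 2.153 × 10^-4 mol
[IO3^-]_dilute = 2.153 × 10^-4 / 0.009721 = 0.02215 mol/L
[IO3^-]_original = 0.02215 × 100.0/10.08 = 0.2198 mol/L

0.2198 mol/L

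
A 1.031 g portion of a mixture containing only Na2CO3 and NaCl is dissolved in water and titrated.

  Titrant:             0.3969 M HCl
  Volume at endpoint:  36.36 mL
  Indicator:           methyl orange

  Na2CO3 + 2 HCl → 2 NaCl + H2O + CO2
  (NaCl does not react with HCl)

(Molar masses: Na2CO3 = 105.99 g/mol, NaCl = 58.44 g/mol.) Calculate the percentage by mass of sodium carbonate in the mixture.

n(HCl) = 0.03636 × 0.3969 = 0.01443 mol
Let x = n(Na2CO3), y = n(NaCl).
Titrant: 2x = 0.01443;  mass: 105.99x + 58.44y = 1.031
Solving, x = 7.216 × 10^-3 mol, y = 4.555 × 10^-3 mol
mass of Na2CO3 = 7.216 × 10^-3 × 105.99 = 0.7648 g
% Na2CO3 = 0.7648 / 1.031 × 100 = 74.18 %

74.18 %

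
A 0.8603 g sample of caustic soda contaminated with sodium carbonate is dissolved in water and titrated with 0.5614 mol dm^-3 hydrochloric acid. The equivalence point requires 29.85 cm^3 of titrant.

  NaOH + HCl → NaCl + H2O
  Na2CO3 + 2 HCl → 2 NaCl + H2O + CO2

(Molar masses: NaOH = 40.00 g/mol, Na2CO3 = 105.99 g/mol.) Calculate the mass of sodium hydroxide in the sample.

n(HCl) = 0.02985 × 0.5614 = 0.01676 mol
Let x = n(NaOH), y = n(Na2CO3).
Titrant: 1x + 2y = 0.01676;  mass: 40.00x + 105.99y = 0.8603
Solving, x = 2.138 × 10^-3 mol, y = 7.310 × 10^-3 mol
mass of NaOH = 2.138 × 10^-3 × 40.00 = 0.08551 g

0.08551 g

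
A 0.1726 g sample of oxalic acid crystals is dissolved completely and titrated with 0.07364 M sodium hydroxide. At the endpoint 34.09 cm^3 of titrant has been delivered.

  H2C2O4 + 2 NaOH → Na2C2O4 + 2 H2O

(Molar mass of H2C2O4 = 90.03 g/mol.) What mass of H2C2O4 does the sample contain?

n(NaOH) = 0.03409 L × 0.07364 mol/L = 2.510 × 10^-3 mol
From the 1:2 ratio, n(H2C2O4) = 1/2 × 2.510 × 10^-3 = 1.255 × 10^-3 mol
mass of H2C2O4 = 1.255 × 10^-3 × 90.03 g/mol = 0.1130 g

0.1130 g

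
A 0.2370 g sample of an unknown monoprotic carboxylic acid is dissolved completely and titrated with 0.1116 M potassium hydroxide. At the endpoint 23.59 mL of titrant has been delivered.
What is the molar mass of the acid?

90.02 g/mol

n(KOH) = 0.02359 L × 0.1116 mol/L = 2.633 × 10^-3 mol
n(HA) = 2.633 × 10^-3 mol (1:1 ratio)
M = m / n = 0.2370 g / 2.633 × 10^-3 mol = 90.02 g/mol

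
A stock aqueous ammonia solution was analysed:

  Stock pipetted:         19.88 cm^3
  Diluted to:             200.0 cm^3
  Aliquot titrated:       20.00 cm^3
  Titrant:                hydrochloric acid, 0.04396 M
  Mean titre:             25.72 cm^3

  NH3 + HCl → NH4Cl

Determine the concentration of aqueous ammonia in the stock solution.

n(HCl) = 0.02572 × 0.04396 = 1.131 × 10^-3 mol
n(NH3) in the aliquot = 1.131 × 10^-3 mol (1:1 ratio)
[NH3]_dilute = 1.131 × 10^-3 / 0.02000 = 0.05653 mol/L
Dilution factor = 200.0 / 19.88 = 10.06
[NH3]_stock = 0.05653 × 10.06 = 0.5687 mol/L

0.5687 M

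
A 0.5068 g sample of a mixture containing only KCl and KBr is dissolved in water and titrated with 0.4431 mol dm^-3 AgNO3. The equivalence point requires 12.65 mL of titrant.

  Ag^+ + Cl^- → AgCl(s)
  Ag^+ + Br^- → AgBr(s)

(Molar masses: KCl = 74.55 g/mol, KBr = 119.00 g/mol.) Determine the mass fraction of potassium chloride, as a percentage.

n(AgNO3) = 0.01265 × 0.4431 = 5.605 × 10^-3 mol
Let x = n(KCl), y = n(KBr).
Titrant: 1x + 1y = 5.605 × 10^-3;  mass: 74.55x + 119.00y = 0.5068
Solving, x = 3.605 × 10^-3 mol, y = 2.001 × 10^-3 mol
mass of KCl = 3.605 × 10^-3 × 74.55 = 0.2687 g
% KCl = 0.2687 / 0.5068 × 100 = 53.02 %

53.02 %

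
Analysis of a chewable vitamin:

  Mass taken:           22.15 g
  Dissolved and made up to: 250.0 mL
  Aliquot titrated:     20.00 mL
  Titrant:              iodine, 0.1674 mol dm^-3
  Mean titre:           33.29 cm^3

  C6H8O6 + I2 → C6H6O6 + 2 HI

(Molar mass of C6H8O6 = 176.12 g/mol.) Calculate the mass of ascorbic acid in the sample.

n(I2) per titration = 0.03329 × 0.1674 = 5.573 × 10^-3 mol
n(C6H8O6) in each aliquot = 5.573 × 10^-3 mol (1:1 ratio)
n(C6H8O6) in the whole flask = 5.573 × 10^-3 × 250.0/20.00 = 0.06966 mol
mass of C6H8O6 = 0.06966 × 176.12 = 12.27 g

12.27 g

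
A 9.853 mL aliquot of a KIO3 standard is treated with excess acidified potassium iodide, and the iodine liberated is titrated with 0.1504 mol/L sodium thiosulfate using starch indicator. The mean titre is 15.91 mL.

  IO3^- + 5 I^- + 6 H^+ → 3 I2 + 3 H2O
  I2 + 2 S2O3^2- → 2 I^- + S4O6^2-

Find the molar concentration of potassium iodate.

0.04048 mol/L

n(S2O3^2-) = 0.01591 × 0.1504 = 2.393 × 10^-3 mol
n(I2) = n(S2O3^2-)/2 = 1.196 × 10^-3 mol
From the 1:3 ratio, n(IO3^-) in the aliquot = 1/3 × 1.196 × 10^-3 = 3.988 × 10^-4 mol
[IO3^-] = 3.988 × 10^-4 / 0.009853 = 0.04048 mol/L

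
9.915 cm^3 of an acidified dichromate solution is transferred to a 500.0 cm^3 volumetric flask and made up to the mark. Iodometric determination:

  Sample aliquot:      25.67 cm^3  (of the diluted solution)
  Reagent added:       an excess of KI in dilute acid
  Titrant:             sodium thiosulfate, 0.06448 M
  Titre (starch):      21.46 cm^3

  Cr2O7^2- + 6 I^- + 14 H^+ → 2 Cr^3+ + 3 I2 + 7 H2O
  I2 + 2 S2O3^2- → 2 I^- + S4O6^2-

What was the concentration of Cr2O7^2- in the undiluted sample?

n(S2O3^2-) = 0.02146 × 0.06448 = 1.384 × 10^-3 mol
n(I2) = n(S2O3^2-)/2 = 6.919 × 10^-4 mol
From the 1:3 ratio, n(Cr2O7^2-) in the aliquot = 1/3 × 6.919 × 10^-4 = 2.306 × 10^-4 mol
[Cr2O7^2-]_dilute = 2.306 × 10^-4 / 0.02567 = 0.008984 mol/L
[Cr2O7^2-]_original = 0.008984 × 500.0/9.915 = 0.4531 mol/L

0.4531 M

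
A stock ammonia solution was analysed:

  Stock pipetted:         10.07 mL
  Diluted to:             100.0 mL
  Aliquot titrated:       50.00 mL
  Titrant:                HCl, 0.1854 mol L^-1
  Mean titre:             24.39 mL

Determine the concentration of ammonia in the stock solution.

NH3 + HCl → NH4Cl
n(HCl) = 0.02439 × 0.1854 = 4.522 × 10^-3 mol
n(NH3) in the aliquot = 4.522 × 10^-3 mol (1:1 ratio)
[NH3]_dilute = 4.522 × 10^-3 / 0.05000 = 0.09044 mol/L
Dilution factor = 100.0 / 10.07 = 9.930
[NH3]_stock = 0.09044 × 9.930 = 0.8981 mol/L

0.8981 mol/L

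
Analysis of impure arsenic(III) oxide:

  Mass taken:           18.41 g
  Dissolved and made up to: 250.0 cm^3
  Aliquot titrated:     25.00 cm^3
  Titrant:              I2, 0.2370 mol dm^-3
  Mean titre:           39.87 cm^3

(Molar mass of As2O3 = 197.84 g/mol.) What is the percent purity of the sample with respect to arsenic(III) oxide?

As2O3 + 2 I2 + 2 H2O → As2O5 + 4 HI
n(I2) per titration = 0.03987 × 0.2370 = 9.449 × 10^-3 mol
From the 1:2 ratio, n(As2O3) in each aliquot = 1/2 × 9.449 × 10^-3 = 4.725 × 10^-3 mol
n(As2O3) in the whole flask = 4.725 × 10^-3 × 250.0/25.00 = 0.04725 mol
mass of As2O3 = 0.04725 × 197.84 = 9.347 g
% As2O3 = 9.347 / 18.41 × 100 = 50.77 %

50.77 %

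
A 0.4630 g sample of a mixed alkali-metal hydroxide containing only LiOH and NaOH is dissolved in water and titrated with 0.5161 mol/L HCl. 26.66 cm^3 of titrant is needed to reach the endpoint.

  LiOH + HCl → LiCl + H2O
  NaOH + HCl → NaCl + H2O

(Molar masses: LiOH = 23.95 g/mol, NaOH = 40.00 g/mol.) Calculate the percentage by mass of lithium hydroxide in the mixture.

28.16 %

n(HCl) = 0.02666 × 0.5161 = 0.01376 mol
Let x = n(LiOH), y = n(NaOH).
Titrant: 1x + 1y = 0.01376;  mass: 23.95x + 40.00y = 0.4630
Solving, x = 5.444 × 10^-3 mol, y = 8.316 × 10^-3 mol
mass of LiOH = 5.444 × 10^-3 × 23.95 = 0.1304 g
% LiOH = 0.1304 / 0.4630 × 100 = 28.16 %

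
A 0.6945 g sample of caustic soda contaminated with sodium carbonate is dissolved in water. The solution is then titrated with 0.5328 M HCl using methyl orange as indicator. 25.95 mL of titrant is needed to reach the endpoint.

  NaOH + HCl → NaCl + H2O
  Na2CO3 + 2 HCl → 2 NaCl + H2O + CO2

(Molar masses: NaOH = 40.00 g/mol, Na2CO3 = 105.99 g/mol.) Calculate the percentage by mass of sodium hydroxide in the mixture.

n(HCl) = 0.02595 × 0.5328 = 0.01383 mol
Let x = n(NaOH), y = n(Na2CO3).
Titrant: 1x + 2y = 0.01383;  mass: 40.00x + 105.99y = 0.6945
Solving, x = 2.941 × 10^-3 mol, y = 5.443 × 10^-3 mol
mass of NaOH = 2.941 × 10^-3 × 40.00 = 0.1176 g
% NaOH = 0.1176 / 0.6945 × 100 = 16.94 %

16.94 %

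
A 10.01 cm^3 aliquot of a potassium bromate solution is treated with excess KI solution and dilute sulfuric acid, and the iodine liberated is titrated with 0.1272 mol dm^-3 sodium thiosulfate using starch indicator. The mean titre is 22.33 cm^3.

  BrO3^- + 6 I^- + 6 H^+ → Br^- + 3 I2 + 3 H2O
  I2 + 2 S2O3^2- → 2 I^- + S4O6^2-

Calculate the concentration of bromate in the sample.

0.04729 mol/L

n(S2O3^2-) = 0.02233 × 0.1272 = 2.840 × 10^-3 mol
n(I2) = n(S2O3^2-)/2 = 1.420 × 10^-3 mol
From the 1:3 ratio, n(BrO3^-) in the aliquot = 1/3 × 1.420 × 10^-3 = 4.734 × 10^-4 mol
[BrO3^-] = 4.734 × 10^-4 / 0.01001 = 0.04729 mol/L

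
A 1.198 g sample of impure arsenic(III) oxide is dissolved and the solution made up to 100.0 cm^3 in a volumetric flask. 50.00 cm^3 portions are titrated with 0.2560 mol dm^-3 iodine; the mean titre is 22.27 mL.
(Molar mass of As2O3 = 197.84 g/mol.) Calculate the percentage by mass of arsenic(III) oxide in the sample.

As2O3 + 2 I2 + 2 H2O → As2O5 + 4 HI
n(I2) per titration = 0.02227 × 0.2560 = 5.701 × 10^-3 mol
From the 1:2 ratio, n(As2O3) in each aliquot = 1/2 × 5.701 × 10^-3 = 2.851 × 10^-3 mol
n(As2O3) in the whole flask = 2.851 × 10^-3 × 100.0/50.00 = 5.701 × 10^-3 mol
mass of As2O3 = 5.701 × 10^-3 × 197.84 = 1.128 g
% As2O3 = 1.128 / 1.198 × 100 = 94.15 %

94.15 %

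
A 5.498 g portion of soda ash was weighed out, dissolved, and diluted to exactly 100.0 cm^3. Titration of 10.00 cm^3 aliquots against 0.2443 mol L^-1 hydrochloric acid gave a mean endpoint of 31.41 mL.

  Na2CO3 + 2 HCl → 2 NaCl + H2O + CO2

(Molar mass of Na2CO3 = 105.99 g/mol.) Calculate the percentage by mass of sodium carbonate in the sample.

n(HCl) per titration = 0.03141 × 0.2443 = 7.673 × 10^-3 mol
From the 1:2 ratio, n(Na2CO3) in each aliquot = 1/2 × 7.673 × 10^-3 = 3.837 × 10^-3 mol
n(Na2CO3) in the whole flask = 3.837 × 10^-3 × 100.0/10.00 = 0.03837 mol
mass of Na2CO3 = 0.03837 × 105.99 = 4.067 g
% Na2CO3 = 4.067 / 5.498 × 100 = 73.96 %

73.96 %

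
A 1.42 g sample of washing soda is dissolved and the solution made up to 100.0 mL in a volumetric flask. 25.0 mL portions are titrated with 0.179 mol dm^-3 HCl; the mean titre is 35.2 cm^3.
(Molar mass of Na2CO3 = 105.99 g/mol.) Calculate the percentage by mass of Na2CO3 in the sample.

94.1 %

Na2CO3 + 2 HCl → 2 NaCl + H2O + CO2
n(HCl) per titration = 0.0352 × 0.179 = 6.30 × 10^-3 mol
From the 1:2 ratio, n(Na2CO3) in each aliquot = 1/2 × 6.30 × 10^-3 = 3.15 × 10^-3 mol
n(Na2CO3) in the whole flask = 3.15 × 10^-3 × 100.0/25.0 = 0.0126 mol
mass of Na2CO3 = 0.0126 × 105.99 = 1.34 g
% Na2CO3 = 1.34 / 1.42 × 100 = 94.1 %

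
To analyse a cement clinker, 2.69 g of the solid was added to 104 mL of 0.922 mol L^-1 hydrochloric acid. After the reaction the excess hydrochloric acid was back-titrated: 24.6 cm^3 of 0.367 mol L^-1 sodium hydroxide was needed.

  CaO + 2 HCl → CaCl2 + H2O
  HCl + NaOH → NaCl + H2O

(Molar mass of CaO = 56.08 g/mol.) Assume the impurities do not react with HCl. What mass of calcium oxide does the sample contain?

2.44 g

n(HCl) added = 0.104 × 0.922 = 0.0959 mol
n(NaOH) used in back-titration = 0.0246 × 0.367 = 9.03 × 10^-3 mol
n(HCl) left over = 9.03 × 10^-3 mol (1:1 ratio)
n(HCl) consumed by analyte = 0.0959 − 9.03 × 10^-3 = 0.0869 mol
From the 1:2 ratio, n(CaO) = 1/2 × 0.0869 = 0.0434 mol
mass of CaO = 0.0434 × 56.08 = 2.44 g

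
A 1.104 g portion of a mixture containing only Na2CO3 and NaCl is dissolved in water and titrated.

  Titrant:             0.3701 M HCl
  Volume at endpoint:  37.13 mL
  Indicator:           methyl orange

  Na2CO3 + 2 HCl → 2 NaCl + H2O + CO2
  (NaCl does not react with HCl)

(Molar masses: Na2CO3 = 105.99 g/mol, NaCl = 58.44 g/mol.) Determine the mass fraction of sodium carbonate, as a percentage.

65.96 %

n(HCl) = 0.03713 × 0.3701 = 0.01374 mol
Let x = n(Na2CO3), y = n(NaCl).
Titrant: 2x = 0.01374;  mass: 105.99x + 58.44y = 1.104
Solving, x = 6.871 × 10^-3 mol, y = 6.430 × 10^-3 mol
mass of Na2CO3 = 6.871 × 10^-3 × 105.99 = 0.7282 g
% Na2CO3 = 0.7282 / 1.104 × 100 = 65.96 %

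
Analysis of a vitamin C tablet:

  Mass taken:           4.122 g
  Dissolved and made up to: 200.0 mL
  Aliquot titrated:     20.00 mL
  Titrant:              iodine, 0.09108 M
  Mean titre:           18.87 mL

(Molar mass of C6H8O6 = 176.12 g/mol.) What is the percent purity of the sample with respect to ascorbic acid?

73.43 %

C6H8O6 + I2 → C6H6O6 + 2 HI
n(I2) per titration = 0.01887 × 0.09108 = 1.719 × 10^-3 mol
n(C6H8O6) in each aliquot = 1.719 × 10^-3 mol (1:1 ratio)
n(C6H8O6) in the whole flask = 1.719 × 10^-3 × 200.0/20.00 = 0.01719 mol
mass of C6H8O6 = 0.01719 × 176.12 = 3.027 g
% C6H8O6 = 3.027 / 4.122 × 100 = 73.43 %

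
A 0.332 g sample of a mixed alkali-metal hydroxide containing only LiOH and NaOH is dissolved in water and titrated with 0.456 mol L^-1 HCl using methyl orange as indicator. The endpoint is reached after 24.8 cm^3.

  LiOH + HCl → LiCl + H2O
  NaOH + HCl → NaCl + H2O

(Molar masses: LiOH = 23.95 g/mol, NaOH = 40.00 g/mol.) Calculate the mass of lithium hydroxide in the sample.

n(HCl) = 0.0248 × 0.456 = 0.0113 mol
Let x = n(LiOH), y = n(NaOH).
Titrant: 1x + 1y = 0.0113;  mass: 23.95x + 40.00y = 0.332
Solving, x = 7.50 × 10^-3 mol, y = 3.81 × 10^-3 mol
mass of LiOH = 7.50 × 10^-3 × 23.95 = 0.180 g

0.180 g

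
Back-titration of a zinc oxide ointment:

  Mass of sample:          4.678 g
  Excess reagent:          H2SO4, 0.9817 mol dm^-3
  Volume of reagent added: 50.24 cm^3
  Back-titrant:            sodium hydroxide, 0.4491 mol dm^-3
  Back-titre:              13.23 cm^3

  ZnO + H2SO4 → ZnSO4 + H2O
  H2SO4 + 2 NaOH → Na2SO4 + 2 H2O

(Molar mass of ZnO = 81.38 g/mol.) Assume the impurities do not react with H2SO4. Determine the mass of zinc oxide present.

n(H2SO4) added = 0.05024 × 0.9817 = 0.04932 mol
n(NaOH) used in back-titration = 0.01323 × 0.4491 = 5.942 × 10^-3 mol
From the 1:2 ratio, n(H2SO4) left over = 1/2 × 5.942 × 10^-3 = 2.971 × 10^-3 mol
n(H2SO4) consumed by analyte = 0.04932 − 2.971 × 10^-3 = 0.04635 mol
n(ZnO) = 0.04635 mol (1:1 ratio)
mass of ZnO = 0.04635 × 81.38 = 3.772 g

3.772 g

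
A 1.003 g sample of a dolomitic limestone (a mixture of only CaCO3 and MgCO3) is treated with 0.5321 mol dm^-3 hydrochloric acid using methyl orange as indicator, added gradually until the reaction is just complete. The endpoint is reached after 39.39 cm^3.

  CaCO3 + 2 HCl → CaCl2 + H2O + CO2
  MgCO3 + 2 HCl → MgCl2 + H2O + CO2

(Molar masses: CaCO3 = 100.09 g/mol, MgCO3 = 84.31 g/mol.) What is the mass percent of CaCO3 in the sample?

75.54 %

n(HCl) = 0.03939 × 0.5321 = 0.02096 mol
Let x = n(CaCO3), y = n(MgCO3).
Titrant: 2x + 2y = 0.02096;  mass: 100.09x + 84.31y = 1.003
Solving, x = 7.570 × 10^-3 mol, y = 2.910 × 10^-3 mol
mass of CaCO3 = 7.570 × 10^-3 × 100.09 = 0.7577 g
% CaCO3 = 0.7577 / 1.003 × 100 = 75.54 %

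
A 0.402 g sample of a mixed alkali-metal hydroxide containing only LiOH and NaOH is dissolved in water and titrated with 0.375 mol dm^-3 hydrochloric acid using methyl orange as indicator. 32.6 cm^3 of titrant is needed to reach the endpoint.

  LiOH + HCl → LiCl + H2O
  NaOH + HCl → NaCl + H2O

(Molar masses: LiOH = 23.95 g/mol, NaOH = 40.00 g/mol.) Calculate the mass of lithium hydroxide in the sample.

0.130 g

n(HCl) = 0.0326 × 0.375 = 0.0122 mol
Let x = n(LiOH), y = n(NaOH).
Titrant: 1x + 1y = 0.0122;  mass: 23.95x + 40.00y = 0.402
Solving, x = 5.42 × 10^-3 mol, y = 6.80 × 10^-3 mol
mass of LiOH = 5.42 × 10^-3 × 23.95 = 0.130 g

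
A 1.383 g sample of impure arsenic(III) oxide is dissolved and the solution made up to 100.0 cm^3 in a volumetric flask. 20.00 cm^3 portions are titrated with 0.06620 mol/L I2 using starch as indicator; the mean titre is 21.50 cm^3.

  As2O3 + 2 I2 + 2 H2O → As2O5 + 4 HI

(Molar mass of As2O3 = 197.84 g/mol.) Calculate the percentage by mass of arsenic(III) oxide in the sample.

50.90 %

n(I2) per titration = 0.02150 × 0.06620 = 1.423 × 10^-3 mol
From the 1:2 ratio, n(As2O3) in each aliquot = 1/2 × 1.423 × 10^-3 = 7.116 × 10^-4 mol
n(As2O3) in the whole flask = 7.116 × 10^-4 × 100.0/20.00 = 3.558 × 10^-3 mol
mass of As2O3 = 3.558 × 10^-3 × 197.84 = 0.7040 g
% As2O3 = 0.7040 / 1.383 × 100 = 50.90 %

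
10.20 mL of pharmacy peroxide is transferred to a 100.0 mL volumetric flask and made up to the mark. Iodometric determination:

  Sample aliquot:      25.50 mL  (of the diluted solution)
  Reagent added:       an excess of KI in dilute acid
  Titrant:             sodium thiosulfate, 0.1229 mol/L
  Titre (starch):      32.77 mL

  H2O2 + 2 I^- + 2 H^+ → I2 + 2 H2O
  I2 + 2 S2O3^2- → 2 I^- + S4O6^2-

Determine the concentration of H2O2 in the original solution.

0.7742 mol/L

n(S2O3^2-) = 0.03277 × 0.1229 = 4.027 × 10^-3 mol
n(I2) = n(S2O3^2-)/2 = 2.014 × 10^-3 mol
n(H2O2) in the aliquot = 2.014 × 10^-3 mol (1:1 ratio)
[H2O2]_dilute = 2.014 × 10^-3 / 0.02550 = 0.07897 mol/L
[H2O2]_original = 0.07897 × 100.0/10.20 = 0.7742 mol/L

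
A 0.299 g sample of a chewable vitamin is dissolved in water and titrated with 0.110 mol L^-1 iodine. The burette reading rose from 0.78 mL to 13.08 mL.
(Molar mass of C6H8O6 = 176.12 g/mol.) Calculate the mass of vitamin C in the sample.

C6H8O6 + I2 → C6H6O6 + 2 HI
n(I2) = 0.0123 L × 0.110 mol/L = 1.35 × 10^-3 mol
n(C6H8O6) = 1.35 × 10^-3 mol (1:1 ratio)
mass of C6H8O6 = 1.35 × 10^-3 × 176.12 g/mol = 0.238 g

0.238 g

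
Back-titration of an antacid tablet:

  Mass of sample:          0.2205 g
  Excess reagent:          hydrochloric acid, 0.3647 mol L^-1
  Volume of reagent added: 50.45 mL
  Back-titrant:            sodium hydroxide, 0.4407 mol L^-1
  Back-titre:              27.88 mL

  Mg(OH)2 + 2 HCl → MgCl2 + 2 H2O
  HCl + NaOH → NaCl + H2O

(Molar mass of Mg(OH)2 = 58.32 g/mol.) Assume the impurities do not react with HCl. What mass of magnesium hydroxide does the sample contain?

n(HCl) added = 0.05045 × 0.3647 = 0.01840 mol
n(NaOH) used in back-titration = 0.02788 × 0.4407 = 0.01229 mol
n(HCl) left over = 0.01229 mol (1:1 ratio)
n(HCl) consumed by analyte = 0.01840 − 0.01229 = 6.112 × 10^-3 mol
From the 1:2 ratio, n(Mg(OH)2) = 1/2 × 6.112 × 10^-3 = 3.056 × 10^-3 mol
mass of Mg(OH)2 = 3.056 × 10^-3 × 58.32 = 0.1782 g

0.1782 g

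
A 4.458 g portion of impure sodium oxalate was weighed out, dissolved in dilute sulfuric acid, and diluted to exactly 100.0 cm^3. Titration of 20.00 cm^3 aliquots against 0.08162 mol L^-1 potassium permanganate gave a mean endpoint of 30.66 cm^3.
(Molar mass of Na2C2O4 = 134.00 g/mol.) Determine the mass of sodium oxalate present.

4.192 g

2 MnO4^- + 5 C2O4^2- + 16 H^+ → 2 Mn^2+ + 10 CO2 + 8 H2O
n(KMnO4) per titration = 0.03066 × 0.08162 = 2.502 × 10^-3 mol
From the 5:2 ratio, n(Na2C2O4) in each aliquot = 5/2 × 2.502 × 10^-3 = 6.256 × 10^-3 mol
n(Na2C2O4) in the whole flask = 6.256 × 10^-3 × 100.0/20.00 = 0.03128 mol
mass of Na2C2O4 = 0.03128 × 134.00 = 4.192 g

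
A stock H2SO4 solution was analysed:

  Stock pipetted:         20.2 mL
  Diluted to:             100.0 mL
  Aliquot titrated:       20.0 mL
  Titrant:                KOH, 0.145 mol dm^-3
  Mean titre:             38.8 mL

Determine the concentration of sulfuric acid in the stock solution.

0.696 mol/L

H2SO4 + 2 KOH → K2SO4 + 2 H2O
n(KOH) = 0.0388 × 0.145 = 5.63 × 10^-3 mol
From the 1:2 ratio, n(H2SO4) in the aliquot = 1/2 × 5.63 × 10^-3 = 2.81 × 10^-3 mol
[H2SO4]_dilute = 2.81 × 10^-3 / 0.0200 = 0.141 mol/L
Dilution factor = 100.0 / 20.2 = 4.950
[H2SO4]_stock = 0.141 × 4.950 = 0.696 mol/L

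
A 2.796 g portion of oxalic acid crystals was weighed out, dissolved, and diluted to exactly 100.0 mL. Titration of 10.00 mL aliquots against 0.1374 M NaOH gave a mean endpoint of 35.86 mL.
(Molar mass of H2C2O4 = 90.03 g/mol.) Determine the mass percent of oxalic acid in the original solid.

H2C2O4 + 2 NaOH → Na2C2O4 + 2 H2O
n(NaOH) per titration = 0.03586 × 0.1374 = 4.927 × 10^-3 mol
From the 1:2 ratio, n(H2C2O4) in each aliquot = 1/2 × 4.927 × 10^-3 = 2.464 × 10^-3 mol
n(H2C2O4) in the whole flask = 2.464 × 10^-3 × 100.0/10.00 = 0.02464 mol
mass of H2C2O4 = 0.02464 × 90.03 = 2.218 g
% H2C2O4 = 2.218 / 2.796 × 100 = 79.33 %

79.33 %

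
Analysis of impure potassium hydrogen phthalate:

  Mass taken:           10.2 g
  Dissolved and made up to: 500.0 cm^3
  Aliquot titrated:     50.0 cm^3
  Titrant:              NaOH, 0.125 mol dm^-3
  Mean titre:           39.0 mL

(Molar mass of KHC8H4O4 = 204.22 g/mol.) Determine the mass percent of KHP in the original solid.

KHC8H4O4 + NaOH → KNaC8H4O4 + H2O
n(NaOH) per titration = 0.0390 × 0.125 = 4.88 × 10^-3 mol
n(KHC8H4O4) in each aliquot = 4.88 × 10^-3 mol (1:1 ratio)
n(KHC8H4O4) in the whole flask = 4.88 × 10^-3 × 500.0/50.0 = 0.0488 mol
mass of KHC8H4O4 = 0.0488 × 204.22 = 9.96 g
% KHC8H4O4 = 9.96 / 10.2 × 100 = 97.6 %

97.6 %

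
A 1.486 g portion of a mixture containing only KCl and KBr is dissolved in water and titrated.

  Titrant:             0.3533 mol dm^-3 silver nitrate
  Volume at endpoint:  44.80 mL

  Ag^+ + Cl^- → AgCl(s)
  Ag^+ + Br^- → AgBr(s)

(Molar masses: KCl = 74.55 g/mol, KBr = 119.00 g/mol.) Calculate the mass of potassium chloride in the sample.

0.6667 g

n(AgNO3) = 0.04480 × 0.3533 = 0.01583 mol
Let x = n(KCl), y = n(KBr).
Titrant: 1x + 1y = 0.01583;  mass: 74.55x + 119.00y = 1.486
Solving, x = 8.943 × 10^-3 mol, y = 6.885 × 10^-3 mol
mass of KCl = 8.943 × 10^-3 × 74.55 = 0.6667 g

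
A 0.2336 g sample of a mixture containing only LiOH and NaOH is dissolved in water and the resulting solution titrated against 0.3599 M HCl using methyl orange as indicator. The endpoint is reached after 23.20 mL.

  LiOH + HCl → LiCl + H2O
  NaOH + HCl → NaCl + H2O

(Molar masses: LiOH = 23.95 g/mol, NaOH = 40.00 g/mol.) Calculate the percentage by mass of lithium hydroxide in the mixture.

64.13 %

n(HCl) = 0.02320 × 0.3599 = 8.350 × 10^-3 mol
Let x = n(LiOH), y = n(NaOH).
Titrant: 1x + 1y = 8.350 × 10^-3;  mass: 23.95x + 40.00y = 0.2336
Solving, x = 6.255 × 10^-3 mol, y = 2.095 × 10^-3 mol
mass of LiOH = 6.255 × 10^-3 × 23.95 = 0.1498 g
% LiOH = 0.1498 / 0.2336 × 100 = 64.13 %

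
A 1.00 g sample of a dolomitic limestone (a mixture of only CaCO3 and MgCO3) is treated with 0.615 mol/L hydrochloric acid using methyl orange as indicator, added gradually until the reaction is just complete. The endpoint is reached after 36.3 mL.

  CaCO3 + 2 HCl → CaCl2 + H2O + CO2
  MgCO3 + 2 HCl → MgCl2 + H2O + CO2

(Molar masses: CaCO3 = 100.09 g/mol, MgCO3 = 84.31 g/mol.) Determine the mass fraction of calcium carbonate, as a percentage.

37.4 %

n(HCl) = 0.0363 × 0.615 = 0.0223 mol
Let x = n(CaCO3), y = n(MgCO3).
Titrant: 2x + 2y = 0.0223;  mass: 100.09x + 84.31y = 1.00
Solving, x = 3.73 × 10^-3 mol, y = 7.43 × 10^-3 mol
mass of CaCO3 = 3.73 × 10^-3 × 100.09 = 0.374 g
% CaCO3 = 0.374 / 1.00 × 100 = 37.4 %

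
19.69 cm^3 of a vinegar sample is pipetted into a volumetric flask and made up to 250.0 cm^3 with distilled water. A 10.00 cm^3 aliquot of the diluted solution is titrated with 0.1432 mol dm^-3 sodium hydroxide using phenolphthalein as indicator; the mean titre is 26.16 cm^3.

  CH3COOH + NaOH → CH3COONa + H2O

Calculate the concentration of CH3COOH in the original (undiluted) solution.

4.756 mol/L

n(NaOH) = 0.02616 × 0.1432 = 3.746 × 10^-3 mol
n(CH3COOH) in the aliquot = 3.746 × 10^-3 mol (1:1 ratio)
[CH3COOH]_dilute = 3.746 × 10^-3 / 0.01000 = 0.3746 mol/L
Dilution factor = 250.0 / 19.69 = 12.70
[CH3COOH]_stock = 0.3746 × 12.70 = 4.756 mol/L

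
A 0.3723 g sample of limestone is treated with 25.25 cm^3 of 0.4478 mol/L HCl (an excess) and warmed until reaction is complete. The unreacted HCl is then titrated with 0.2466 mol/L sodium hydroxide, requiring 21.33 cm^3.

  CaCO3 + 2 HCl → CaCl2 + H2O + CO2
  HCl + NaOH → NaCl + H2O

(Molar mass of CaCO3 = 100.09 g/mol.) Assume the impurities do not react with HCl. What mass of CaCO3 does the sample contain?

0.3026 g

n(HCl) added = 0.02525 × 0.4478 = 0.01131 mol
n(NaOH) used in back-titration = 0.02133 × 0.2466 = 5.260 × 10^-3 mol
n(HCl) left over = 5.260 × 10^-3 mol (1:1 ratio)
n(HCl) consumed by analyte = 0.01131 − 5.260 × 10^-3 = 6.047 × 10^-3 mol
From the 1:2 ratio, n(CaCO3) = 1/2 × 6.047 × 10^-3 = 3.023 × 10^-3 mol
mass of CaCO3 = 3.023 × 10^-3 × 100.09 = 0.3026 g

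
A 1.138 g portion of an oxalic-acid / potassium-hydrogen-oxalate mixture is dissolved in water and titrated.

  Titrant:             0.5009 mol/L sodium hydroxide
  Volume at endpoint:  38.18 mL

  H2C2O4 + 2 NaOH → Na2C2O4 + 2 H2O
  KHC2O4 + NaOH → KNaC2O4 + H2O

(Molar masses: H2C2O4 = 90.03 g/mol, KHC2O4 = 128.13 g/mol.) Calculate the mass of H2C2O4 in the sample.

0.7108 g

n(NaOH) = 0.03818 × 0.5009 = 0.01912 mol
Let x = n(H2C2O4), y = n(KHC2O4).
Titrant: 2x + 1y = 0.01912;  mass: 90.03x + 128.13y = 1.138
Solving, x = 7.895 × 10^-3 mol, y = 3.334 × 10^-3 mol
mass of H2C2O4 = 7.895 × 10^-3 × 90.03 = 0.7108 g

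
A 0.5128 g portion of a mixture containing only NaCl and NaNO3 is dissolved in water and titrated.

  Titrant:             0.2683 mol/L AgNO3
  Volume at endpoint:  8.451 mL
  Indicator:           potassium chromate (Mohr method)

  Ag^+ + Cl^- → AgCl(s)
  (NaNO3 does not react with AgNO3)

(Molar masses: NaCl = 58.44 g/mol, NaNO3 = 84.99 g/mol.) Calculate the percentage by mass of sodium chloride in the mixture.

25.84 %

n(AgNO3) = 0.008451 × 0.2683 = 2.267 × 10^-3 mol
Let x = n(NaCl), y = n(NaNO3).
Titrant: 1x = 2.267 × 10^-3;  mass: 58.44x + 84.99y = 0.5128
Solving, x = 2.267 × 10^-3 mol, y = 4.475 × 10^-3 mol
mass of NaCl = 2.267 × 10^-3 × 58.44 = 0.1325 g
% NaCl = 0.1325 / 0.5128 × 100 = 25.84 %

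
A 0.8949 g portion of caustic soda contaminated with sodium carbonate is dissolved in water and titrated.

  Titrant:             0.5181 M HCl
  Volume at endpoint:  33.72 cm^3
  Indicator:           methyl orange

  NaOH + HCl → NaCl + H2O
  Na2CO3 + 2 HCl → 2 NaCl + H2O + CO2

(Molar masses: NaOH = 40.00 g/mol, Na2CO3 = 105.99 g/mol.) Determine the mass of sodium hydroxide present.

n(HCl) = 0.03372 × 0.5181 = 0.01747 mol
Let x = n(NaOH), y = n(Na2CO3).
Titrant: 1x + 2y = 0.01747;  mass: 40.00x + 105.99y = 0.8949
Solving, x = 2.381 × 10^-3 mol, y = 7.545 × 10^-3 mol
mass of NaOH = 2.381 × 10^-3 × 40.00 = 0.09524 g

0.09524 g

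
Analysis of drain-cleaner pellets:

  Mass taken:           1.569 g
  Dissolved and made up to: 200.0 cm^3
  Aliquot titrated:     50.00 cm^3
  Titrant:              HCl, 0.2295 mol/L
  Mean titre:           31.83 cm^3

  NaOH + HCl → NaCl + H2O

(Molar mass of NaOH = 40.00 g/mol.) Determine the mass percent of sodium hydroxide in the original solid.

n(HCl) per titration = 0.03183 × 0.2295 = 7.305 × 10^-3 mol
n(NaOH) in each aliquot = 7.305 × 10^-3 mol (1:1 ratio)
n(NaOH) in the whole flask = 7.305 × 10^-3 × 200.0/50.00 = 0.02922 mol
mass of NaOH = 0.02922 × 40.00 = 1.169 g
% NaOH = 1.169 / 1.569 × 100 = 74.49 %

74.49 %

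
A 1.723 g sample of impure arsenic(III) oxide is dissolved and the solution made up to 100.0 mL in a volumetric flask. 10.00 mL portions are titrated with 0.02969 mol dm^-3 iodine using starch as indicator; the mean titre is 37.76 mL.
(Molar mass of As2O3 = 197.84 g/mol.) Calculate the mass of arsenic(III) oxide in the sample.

1.109 g

As2O3 + 2 I2 + 2 H2O → As2O5 + 4 HI
n(I2) per titration = 0.03776 × 0.02969 = 1.121 × 10^-3 mol
From the 1:2 ratio, n(As2O3) in each aliquot = 1/2 × 1.121 × 10^-3 = 5.605 × 10^-4 mol
n(As2O3) in the whole flask = 5.605 × 10^-4 × 100.0/10.00 = 5.605 × 10^-3 mol
mass of As2O3 = 5.605 × 10^-3 × 197.84 = 1.109 g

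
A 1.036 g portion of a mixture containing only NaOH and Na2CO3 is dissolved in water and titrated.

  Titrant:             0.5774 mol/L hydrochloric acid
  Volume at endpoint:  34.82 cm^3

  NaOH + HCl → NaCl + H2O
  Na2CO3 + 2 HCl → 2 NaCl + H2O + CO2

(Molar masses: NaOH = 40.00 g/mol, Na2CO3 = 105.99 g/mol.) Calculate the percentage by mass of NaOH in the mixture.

n(HCl) = 0.03482 × 0.5774 = 0.02011 mol
Let x = n(NaOH), y = n(Na2CO3).
Titrant: 1x + 2y = 0.02011;  mass: 40.00x + 105.99y = 1.036
Solving, x = 2.268 × 10^-3 mol, y = 8.919 × 10^-3 mol
mass of NaOH = 2.268 × 10^-3 × 40.00 = 0.09071 g
% NaOH = 0.09071 / 1.036 × 100 = 8.755 %

8.755 %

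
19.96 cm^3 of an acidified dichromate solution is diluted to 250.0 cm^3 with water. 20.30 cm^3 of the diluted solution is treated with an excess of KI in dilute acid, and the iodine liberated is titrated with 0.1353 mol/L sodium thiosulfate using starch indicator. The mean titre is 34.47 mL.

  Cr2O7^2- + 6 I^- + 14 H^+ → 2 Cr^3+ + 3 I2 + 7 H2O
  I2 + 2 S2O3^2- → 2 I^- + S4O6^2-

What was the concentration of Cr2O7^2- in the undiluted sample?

n(S2O3^2-) = 0.03447 × 0.1353 = 4.664 × 10^-3 mol
n(I2) = n(S2O3^2-)/2 = 2.332 × 10^-3 mol
From the 1:3 ratio, n(Cr2O7^2-) in the aliquot = 1/3 × 2.332 × 10^-3 = 7.773 × 10^-4 mol
[Cr2O7^2-]_dilute = 7.773 × 10^-4 / 0.02030 = 0.03829 mol/L
[Cr2O7^2-]_original = 0.03829 × 250.0/19.96 = 0.4796 mol/L

0.4796 mol/L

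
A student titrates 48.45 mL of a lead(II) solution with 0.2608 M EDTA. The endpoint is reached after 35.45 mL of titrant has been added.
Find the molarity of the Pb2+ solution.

0.1908 M

Pb^2+ + EDTA^4- → [Pb(EDTA)]^2-
n(EDTA) = 0.03545 L × 0.2608 mol/L = 9.245 × 10^-3 mol
n(Pb2+) = 9.245 × 10^-3 mol (1:1 mole ratio)
[Pb2+] = 9.245 × 10^-3 mol / 0.04845 L = 0.1908 mol/L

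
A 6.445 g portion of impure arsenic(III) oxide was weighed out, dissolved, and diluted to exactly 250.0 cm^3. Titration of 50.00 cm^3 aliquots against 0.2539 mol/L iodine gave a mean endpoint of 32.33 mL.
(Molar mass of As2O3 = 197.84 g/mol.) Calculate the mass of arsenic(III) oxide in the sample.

As2O3 + 2 I2 + 2 H2O → As2O5 + 4 HI
n(I2) per titration = 0.03233 × 0.2539 = 8.209 × 10^-3 mol
From the 1:2 ratio, n(As2O3) in each aliquot = 1/2 × 8.209 × 10^-3 = 4.104 × 10^-3 mol
n(As2O3) in the whole flask = 4.104 × 10^-3 × 250.0/50.00 = 0.02052 mol
mass of As2O3 = 0.02052 × 197.84 = 4.060 g

4.060 g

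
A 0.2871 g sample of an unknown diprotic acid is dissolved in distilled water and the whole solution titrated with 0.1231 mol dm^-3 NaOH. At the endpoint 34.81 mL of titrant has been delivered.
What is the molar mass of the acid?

134.0 g/mol

n(NaOH) = 0.03481 L × 0.1231 mol/L = 4.285 × 10^-3 mol
From the 1:2 ratio, n(H2A) = 1/2 × 4.285 × 10^-3 = 2.143 × 10^-3 mol
M = m / n = 0.2871 g / 2.143 × 10^-3 mol = 134.0 g/mol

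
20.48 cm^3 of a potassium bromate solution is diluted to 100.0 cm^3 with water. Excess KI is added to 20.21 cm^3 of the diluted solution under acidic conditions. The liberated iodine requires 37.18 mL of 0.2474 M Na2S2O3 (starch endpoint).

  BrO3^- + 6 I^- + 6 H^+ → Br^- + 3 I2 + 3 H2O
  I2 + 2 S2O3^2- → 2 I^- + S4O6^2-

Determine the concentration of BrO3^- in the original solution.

0.3704 M

n(S2O3^2-) = 0.03718 × 0.2474 = 9.198 × 10^-3 mol
n(I2) = n(S2O3^2-)/2 = 4.599 × 10^-3 mol
From the 1:3 ratio, n(BrO3^-) in the aliquot = 1/3 × 4.599 × 10^-3 = 1.533 × 10^-3 mol
[BrO3^-]_dilute = 1.533 × 10^-3 / 0.02021 = 0.07586 mol/L
[BrO3^-]_original = 0.07586 × 100.0/20.48 = 0.3704 mol/L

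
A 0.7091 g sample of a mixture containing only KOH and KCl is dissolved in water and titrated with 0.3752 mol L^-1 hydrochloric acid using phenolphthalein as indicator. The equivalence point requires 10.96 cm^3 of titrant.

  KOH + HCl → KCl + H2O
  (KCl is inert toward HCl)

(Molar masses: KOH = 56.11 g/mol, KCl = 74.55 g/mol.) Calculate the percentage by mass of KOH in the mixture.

32.54 %

n(HCl) = 0.01096 × 0.3752 = 4.112 × 10^-3 mol
Let x = n(KOH), y = n(KCl).
Titrant: 1x = 4.112 × 10^-3;  mass: 56.11x + 74.55y = 0.7091
Solving, x = 4.112 × 10^-3 mol, y = 6.417 × 10^-3 mol
mass of KOH = 4.112 × 10^-3 × 56.11 = 0.2307 g
% KOH = 0.2307 / 0.7091 × 100 = 32.54 %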